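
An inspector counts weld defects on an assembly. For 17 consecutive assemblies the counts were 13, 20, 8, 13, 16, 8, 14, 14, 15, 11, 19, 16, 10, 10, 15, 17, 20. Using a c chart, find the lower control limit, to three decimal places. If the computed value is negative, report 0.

c̄ = (13 + 20 + 8 + 13 + 16 + 8 + 14 + 14 + 15 + 11 + 19 + 16 + 10 + 10 + 15 + 17 + 20) / 17 = 239 / 17 = 14.0588
LCL = c̄ − 3√c̄ = 14.0588 − 3 × 3.7495 = 2.8103

2.810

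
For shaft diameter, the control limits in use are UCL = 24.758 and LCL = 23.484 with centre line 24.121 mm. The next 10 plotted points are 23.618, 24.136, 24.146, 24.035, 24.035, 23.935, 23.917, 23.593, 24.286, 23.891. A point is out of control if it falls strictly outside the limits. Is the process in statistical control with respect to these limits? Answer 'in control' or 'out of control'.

All 10 points lie within [23.484, 24.758].

in control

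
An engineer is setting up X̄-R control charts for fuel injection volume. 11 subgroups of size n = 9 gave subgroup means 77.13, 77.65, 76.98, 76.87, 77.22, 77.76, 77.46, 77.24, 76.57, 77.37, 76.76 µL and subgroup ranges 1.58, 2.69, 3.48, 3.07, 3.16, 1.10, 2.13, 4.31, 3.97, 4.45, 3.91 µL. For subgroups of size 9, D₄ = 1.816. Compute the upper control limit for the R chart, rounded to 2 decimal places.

R̄ = (1.58 + 2.69 + 3.48 + 3.07 + 3.16 + 1.10 + 2.13 + 4.31 + 3.97 + 4.45 + 3.91) / 11 = 33.8500 / 11 = 3.0773
UCL_R = D₄·R̄ = 1.816 × 3.0773 = 5.5883

5.59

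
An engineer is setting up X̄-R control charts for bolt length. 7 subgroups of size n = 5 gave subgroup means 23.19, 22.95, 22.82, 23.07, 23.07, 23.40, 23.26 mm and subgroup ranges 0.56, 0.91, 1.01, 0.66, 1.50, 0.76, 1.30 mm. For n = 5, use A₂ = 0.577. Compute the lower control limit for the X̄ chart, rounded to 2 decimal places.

X̄̄ = (23.19 + 22.95 + 22.82 + 23.07 + 23.07 + 23.40 + 23.26) / 7 = 161.7600 / 7 = 23.1086
R̄ = (0.56 + 0.91 + 1.01 + 0.66 + 1.50 + 0.76 + 1.30) / 7 = 6.7000 / 7 = 0.9571
LCL = X̄̄ − A₂·R̄ = 23.1086 − 0.577 × 0.9571 = 22.5563

22.56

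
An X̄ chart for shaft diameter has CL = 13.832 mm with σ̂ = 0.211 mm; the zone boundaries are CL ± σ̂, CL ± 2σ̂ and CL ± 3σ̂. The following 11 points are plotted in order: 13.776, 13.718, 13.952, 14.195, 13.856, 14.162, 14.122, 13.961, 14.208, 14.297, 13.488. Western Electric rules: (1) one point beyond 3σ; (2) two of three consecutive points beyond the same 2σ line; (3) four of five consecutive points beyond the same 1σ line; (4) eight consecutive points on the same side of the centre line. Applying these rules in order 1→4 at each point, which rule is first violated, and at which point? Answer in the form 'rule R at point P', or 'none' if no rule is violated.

Zone of each point (C = within 1σ̂, B = 1σ̂–2σ̂, A = 2σ̂–3σ̂, * = beyond 3σ̂; sign = side of CL): 1:-C, 2:-C, 3:+C, 4:+B, 5:+C, 6:+B, 7:+B, 8:+C, 9:+B, 10:+A, 11:-B
Rule 3 (four of five consecutive points beyond the same 1σ limit) is satisfied at point 10.

rule 3 at point 10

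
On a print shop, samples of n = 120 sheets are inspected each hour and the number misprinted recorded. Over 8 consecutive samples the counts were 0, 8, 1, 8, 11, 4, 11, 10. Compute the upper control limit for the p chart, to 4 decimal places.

p̄ = Σdᵢ / (k·n) = 53 / (8 × 120) = 0.05521
UCL = p̄ + 3·√(p̄(1−p̄)/n) = 0.05521 + 3 × √(0.05521×0.94479/120) = 0.05521 + 3 × 0.02085 = 0.11775

0.1178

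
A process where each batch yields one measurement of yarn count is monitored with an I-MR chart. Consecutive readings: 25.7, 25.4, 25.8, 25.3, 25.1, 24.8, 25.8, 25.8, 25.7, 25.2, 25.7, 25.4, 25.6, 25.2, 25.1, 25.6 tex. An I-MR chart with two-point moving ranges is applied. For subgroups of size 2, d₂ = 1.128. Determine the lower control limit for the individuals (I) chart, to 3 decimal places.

24.510

X̄ = (25.7 + 25.4 + 25.8 + 25.3 + 25.1 + 24.8 + 25.8 + 25.8 + 25.7 + 25.2 + 25.7 + 25.4 + 25.6 + 25.2 + 25.1 + 25.6) / 16 = 25.4500
Moving ranges: 0.3, 0.4, 0.5, 0.2, 0.3, 1.0, 0.0, 0.1, 0.5, 0.5, 0.3, 0.2, 0.4, 0.1, 0.5; M̄R̄ = 5.3000 / 15 = 0.3533
LCL = X̄ − 3·M̄R̄/d₂ = 25.4500 − 3 × 0.3533 / 1.128 = 24.5103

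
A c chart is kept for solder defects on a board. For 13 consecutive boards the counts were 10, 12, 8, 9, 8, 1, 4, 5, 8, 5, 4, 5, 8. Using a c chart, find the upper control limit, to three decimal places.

14.453

c̄ = (10 + 12 + 8 + 9 + 8 + 1 + 4 + 5 + 8 + 5 + 4 + 5 + 8) / 13 = 87 / 13 = 6.6923
UCL = c̄ + 3√c̄ = 6.6923 + 3 × √6.6923 = 6.6923 + 3 × 2.5869 = 14.4532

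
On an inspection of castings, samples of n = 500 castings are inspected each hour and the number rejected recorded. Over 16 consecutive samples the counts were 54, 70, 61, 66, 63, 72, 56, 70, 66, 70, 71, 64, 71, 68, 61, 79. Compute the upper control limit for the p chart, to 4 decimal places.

p̄ = Σdᵢ / (k·n) = 1062 / (16 × 500) = 0.13275
UCL = p̄ + 3·√(p̄(1−p̄)/n) = 0.13275 + 3 × √(0.13275×0.86725/500) = 0.13275 + 3 × 0.01517 = 0.17827

0.1783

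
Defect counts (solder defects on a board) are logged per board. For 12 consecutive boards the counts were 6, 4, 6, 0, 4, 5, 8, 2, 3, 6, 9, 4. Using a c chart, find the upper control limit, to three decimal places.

11.288

c̄ = (6 + 4 + 6 + 0 + 4 + 5 + 8 + 2 + 3 + 6 + 9 + 4) / 12 = 57 / 12 = 4.7500
UCL = c̄ + 3√c̄ = 4.7500 + 3 × √4.7500 = 4.7500 + 3 × 2.1794 = 11.2883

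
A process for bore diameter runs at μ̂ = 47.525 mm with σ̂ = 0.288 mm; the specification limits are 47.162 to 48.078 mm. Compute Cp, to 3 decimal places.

Cp = (USL − LSL) / (6σ̂) = (48.078 − 47.162) / (6 × 0.288) = 0.9160 / 1.7280 = 0.5301

0.530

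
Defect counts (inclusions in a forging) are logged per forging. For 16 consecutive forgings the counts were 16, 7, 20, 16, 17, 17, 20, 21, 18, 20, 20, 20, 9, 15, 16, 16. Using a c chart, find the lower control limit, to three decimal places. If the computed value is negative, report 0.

c̄ = (16 + 7 + 20 + 16 + 17 + 17 + 20 + 21 + 18 + 20 + 20 + 20 + 9 + 15 + 16 + 16) / 16 = 268 / 16 = 16.7500
LCL = c̄ − 3√c̄ = 16.7500 − 3 × 4.0927 = 4.4720

4.472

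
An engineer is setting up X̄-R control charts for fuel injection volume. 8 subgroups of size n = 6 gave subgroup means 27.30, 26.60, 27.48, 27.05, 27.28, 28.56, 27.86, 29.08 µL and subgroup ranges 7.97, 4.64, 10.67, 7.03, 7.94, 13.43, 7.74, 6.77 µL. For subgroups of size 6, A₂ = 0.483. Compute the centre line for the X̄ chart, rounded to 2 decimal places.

X̄̄ = (27.30 + 26.60 + 27.48 + 27.05 + 27.28 + 28.56 + 27.86 + 29.08) / 8 = 221.2100 / 8 = 27.6513
CL = X̄̄ = 27.6513

27.65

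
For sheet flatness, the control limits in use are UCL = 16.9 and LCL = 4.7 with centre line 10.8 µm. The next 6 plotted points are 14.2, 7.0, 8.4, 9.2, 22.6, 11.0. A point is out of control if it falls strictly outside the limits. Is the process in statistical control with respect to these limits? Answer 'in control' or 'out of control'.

Compare each point to [4.7, 16.9]: sample 5 = 22.6 > UCL.

out of control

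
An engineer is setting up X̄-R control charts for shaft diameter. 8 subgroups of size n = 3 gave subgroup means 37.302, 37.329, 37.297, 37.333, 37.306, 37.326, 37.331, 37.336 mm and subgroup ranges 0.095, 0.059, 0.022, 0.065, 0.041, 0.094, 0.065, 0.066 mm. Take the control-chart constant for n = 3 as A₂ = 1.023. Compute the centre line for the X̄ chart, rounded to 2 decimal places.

37.32

X̄̄ = (37.302 + 37.329 + 37.297 + 37.333 + 37.306 + 37.326 + 37.331 + 37.336) / 8 = 298.5600 / 8 = 37.3200
CL = X̄̄ = 37.3200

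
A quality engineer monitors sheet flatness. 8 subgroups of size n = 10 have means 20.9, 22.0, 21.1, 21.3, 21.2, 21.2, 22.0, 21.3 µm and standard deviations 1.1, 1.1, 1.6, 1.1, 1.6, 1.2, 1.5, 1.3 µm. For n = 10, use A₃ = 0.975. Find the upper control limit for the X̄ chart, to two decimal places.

X̄̄ = (20.9 + 22.0 + 21.1 + 21.3 + 21.2 + 21.2 + 22.0 + 21.3) / 8 = 21.3750
s̄ = (1.1 + 1.1 + 1.6 + 1.1 + 1.6 + 1.2 + 1.5 + 1.3) / 8 = 1.3125
UCL = X̄̄ + A₃·s̄ = 21.3750 + 0.975 × 1.3125 = 22.6547

22.65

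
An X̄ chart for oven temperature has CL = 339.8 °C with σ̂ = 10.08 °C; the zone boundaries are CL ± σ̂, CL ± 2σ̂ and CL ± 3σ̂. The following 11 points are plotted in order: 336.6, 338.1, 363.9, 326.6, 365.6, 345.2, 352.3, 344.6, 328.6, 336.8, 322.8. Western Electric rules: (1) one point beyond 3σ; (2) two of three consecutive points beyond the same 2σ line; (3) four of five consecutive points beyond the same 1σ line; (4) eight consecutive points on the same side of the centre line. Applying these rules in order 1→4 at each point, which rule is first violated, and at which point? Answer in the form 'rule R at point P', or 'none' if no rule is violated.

rule 2 at point 5

Zone of each point (C = within 1σ̂, B = 1σ̂–2σ̂, A = 2σ̂–3σ̂, * = beyond 3σ̂; sign = side of CL): 1:-C, 2:-C, 3:+A, 4:-B, 5:+A, 6:+C, 7:+B, 8:+C, 9:-B, 10:-C, 11:-B
Rule 2 (two of three consecutive points beyond the same 2σ limit) is satisfied at point 5.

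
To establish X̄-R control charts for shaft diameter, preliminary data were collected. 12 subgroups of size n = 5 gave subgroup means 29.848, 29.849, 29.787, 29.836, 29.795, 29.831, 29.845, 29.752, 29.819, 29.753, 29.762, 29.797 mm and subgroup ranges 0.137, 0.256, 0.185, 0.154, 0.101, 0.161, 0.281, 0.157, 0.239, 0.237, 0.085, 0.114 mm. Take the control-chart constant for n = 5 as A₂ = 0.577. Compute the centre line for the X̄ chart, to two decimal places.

X̄̄ = (29.848 + 29.849 + 29.787 + 29.836 + 29.795 + 29.831 + 29.845 + 29.752 + 29.819 + 29.753 + 29.762 + 29.797) / 12 = 357.6740 / 12 = 29.8062
CL = X̄̄ = 29.8062

29.81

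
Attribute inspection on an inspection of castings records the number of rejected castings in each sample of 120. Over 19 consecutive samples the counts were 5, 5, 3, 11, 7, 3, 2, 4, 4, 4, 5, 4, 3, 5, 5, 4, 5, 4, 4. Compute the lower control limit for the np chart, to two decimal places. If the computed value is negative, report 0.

p̄ = Σdᵢ / (k·n) = 87 / (19 × 120) = 0.03816
LCL = np̄ − 3·√(np̄(1−p̄)) = 4.5789 − 3 × 2.0986 = -1.7169 → 0 (negative, so LCL = 0)

0.00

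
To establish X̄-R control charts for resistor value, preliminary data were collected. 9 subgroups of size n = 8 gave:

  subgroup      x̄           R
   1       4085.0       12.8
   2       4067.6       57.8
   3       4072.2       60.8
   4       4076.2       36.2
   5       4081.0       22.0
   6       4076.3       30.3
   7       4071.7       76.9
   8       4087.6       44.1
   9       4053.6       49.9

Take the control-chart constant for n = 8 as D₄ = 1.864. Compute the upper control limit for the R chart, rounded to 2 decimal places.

R̄ = (12.8 + 57.8 + 60.8 + 36.2 + 22.0 + 30.3 + 76.9 + 44.1 + 49.9) / 9 = 390.8000 / 9 = 43.4222
UCL_R = D₄·R̄ = 1.864 × 43.4222 = 80.9390

80.94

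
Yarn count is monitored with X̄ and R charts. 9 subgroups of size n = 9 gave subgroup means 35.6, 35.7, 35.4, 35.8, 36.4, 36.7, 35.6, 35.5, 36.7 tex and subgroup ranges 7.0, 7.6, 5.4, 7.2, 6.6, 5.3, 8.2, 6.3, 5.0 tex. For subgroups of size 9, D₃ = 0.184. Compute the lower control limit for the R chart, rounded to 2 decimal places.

1.20

R̄ = (7.0 + 7.6 + 5.4 + 7.2 + 6.6 + 5.3 + 8.2 + 6.3 + 5.0) / 9 = 58.6000 / 9 = 6.5111
LCL_R = D₃·R̄ = 0.184 × 6.5111 = 1.1980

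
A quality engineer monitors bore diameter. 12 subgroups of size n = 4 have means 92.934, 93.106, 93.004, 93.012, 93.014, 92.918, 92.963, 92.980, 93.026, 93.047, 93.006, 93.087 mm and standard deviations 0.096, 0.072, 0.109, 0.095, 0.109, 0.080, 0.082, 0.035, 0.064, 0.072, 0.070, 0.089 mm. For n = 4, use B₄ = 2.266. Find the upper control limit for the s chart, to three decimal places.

0.184

s̄ = (0.096 + 0.072 + 0.109 + 0.095 + 0.109 + 0.080 + 0.082 + 0.035 + 0.064 + 0.072 + 0.070 + 0.089) / 12 = 0.0811
UCL_s = B₄·s̄ = 2.266 × 0.0811 = 0.1837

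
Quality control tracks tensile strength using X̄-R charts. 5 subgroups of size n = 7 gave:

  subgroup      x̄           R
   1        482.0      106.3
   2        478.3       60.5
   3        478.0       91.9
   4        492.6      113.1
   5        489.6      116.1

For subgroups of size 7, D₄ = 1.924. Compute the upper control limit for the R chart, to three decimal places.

187.744

R̄ = (106.3 + 60.5 + 91.9 + 113.1 + 116.1) / 5 = 487.9000 / 5 = 97.5800
UCL_R = D₄·R̄ = 1.924 × 97.5800 = 187.7439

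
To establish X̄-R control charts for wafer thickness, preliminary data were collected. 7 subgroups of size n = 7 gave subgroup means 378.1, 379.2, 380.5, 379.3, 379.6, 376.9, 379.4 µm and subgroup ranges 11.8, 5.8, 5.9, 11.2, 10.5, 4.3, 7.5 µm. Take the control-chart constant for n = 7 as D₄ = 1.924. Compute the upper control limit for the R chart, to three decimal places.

R̄ = (11.8 + 5.8 + 5.9 + 11.2 + 10.5 + 4.3 + 7.5) / 7 = 57.0000 / 7 = 8.1429
UCL_R = D₄·R̄ = 1.924 × 8.1429 = 15.6669

15.667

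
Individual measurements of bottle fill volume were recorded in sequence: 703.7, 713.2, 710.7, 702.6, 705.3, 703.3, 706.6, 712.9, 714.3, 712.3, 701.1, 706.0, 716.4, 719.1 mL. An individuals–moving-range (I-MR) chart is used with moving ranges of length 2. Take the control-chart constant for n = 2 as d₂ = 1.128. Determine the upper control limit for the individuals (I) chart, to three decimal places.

722.814

X̄ = (703.7 + 713.2 + 710.7 + 702.6 + 705.3 + 703.3 + 706.6 + 712.9 + 714.3 + 712.3 + 701.1 + 706.0 + 716.4 + 719.1) / 14 = 709.1071
Moving ranges: 9.5, 2.5, 8.1, 2.7, 2.0, 3.3, 6.3, 1.4, 2.0, 11.2, 4.9, 10.4, 2.7; M̄R̄ = 67.0000 / 13 = 5.1538
UCL = X̄ + 3·M̄R̄/d₂ = 709.1071 + 3 × 5.1538 / 1.128 = 722.8142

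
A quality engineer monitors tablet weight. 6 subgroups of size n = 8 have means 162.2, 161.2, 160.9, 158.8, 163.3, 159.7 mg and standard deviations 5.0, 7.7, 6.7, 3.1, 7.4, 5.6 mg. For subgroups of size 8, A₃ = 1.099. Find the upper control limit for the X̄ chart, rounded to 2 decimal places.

X̄̄ = (162.2 + 161.2 + 160.9 + 158.8 + 163.3 + 159.7) / 6 = 161.0167
s̄ = (5.0 + 7.7 + 6.7 + 3.1 + 7.4 + 5.6) / 6 = 5.9167
UCL = X̄̄ + A₃·s̄ = 161.0167 + 1.099 × 5.9167 = 167.5191

167.52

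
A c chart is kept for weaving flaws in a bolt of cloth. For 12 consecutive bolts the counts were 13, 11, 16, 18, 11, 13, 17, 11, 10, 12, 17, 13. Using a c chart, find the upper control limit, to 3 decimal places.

c̄ = (13 + 11 + 16 + 18 + 11 + 13 + 17 + 11 + 10 + 12 + 17 + 13) / 12 = 162 / 12 = 13.5000
UCL = c̄ + 3√c̄ = 13.5000 + 3 × √13.5000 = 13.5000 + 3 × 3.6742 = 24.5227

24.523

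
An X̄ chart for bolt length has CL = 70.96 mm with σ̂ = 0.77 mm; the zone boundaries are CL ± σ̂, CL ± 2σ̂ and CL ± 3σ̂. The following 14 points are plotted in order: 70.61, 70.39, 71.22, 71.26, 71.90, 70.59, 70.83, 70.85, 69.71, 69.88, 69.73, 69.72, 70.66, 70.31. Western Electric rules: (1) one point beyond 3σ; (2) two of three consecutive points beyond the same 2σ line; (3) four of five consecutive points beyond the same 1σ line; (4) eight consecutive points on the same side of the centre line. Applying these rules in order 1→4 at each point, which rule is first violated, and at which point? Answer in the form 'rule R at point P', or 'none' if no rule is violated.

Zone of each point (C = within 1σ̂, B = 1σ̂–2σ̂, A = 2σ̂–3σ̂, * = beyond 3σ̂; sign = side of CL): 1:-C, 2:-C, 3:+C, 4:+C, 5:+B, 6:-C, 7:-C, 8:-C, 9:-B, 10:-B, 11:-B, 12:-B, 13:-C, 14:-C
Rule 3 (four of five consecutive points beyond the same 1σ limit) is satisfied at point 12.

rule 3 at point 12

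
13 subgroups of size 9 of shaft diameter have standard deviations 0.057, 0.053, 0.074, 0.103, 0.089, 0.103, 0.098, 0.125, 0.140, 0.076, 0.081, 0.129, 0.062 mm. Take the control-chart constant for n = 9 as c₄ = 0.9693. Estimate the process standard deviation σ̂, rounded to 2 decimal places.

s̄ = (0.057 + 0.053 + 0.074 + 0.103 + 0.089 + 0.103 + 0.098 + 0.125 + 0.140 + 0.076 + 0.081 + 0.129 + 0.062) / 13 = 0.0915
σ̂ = s̄ / c₄ = 0.0915 / 0.9693 = 0.0944

0.09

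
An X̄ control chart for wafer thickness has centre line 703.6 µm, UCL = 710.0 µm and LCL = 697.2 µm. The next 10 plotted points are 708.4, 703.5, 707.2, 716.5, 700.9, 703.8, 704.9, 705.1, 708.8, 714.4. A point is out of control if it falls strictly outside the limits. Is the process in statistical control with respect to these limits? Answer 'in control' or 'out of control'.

out of control

Compare each point to [697.2, 710.0]: sample 4 = 716.5 > UCL; sample 10 = 714.4 > UCL.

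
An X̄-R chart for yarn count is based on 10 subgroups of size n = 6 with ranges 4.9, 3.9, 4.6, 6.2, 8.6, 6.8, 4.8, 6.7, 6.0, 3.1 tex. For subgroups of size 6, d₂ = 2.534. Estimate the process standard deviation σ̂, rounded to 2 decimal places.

R̄ = (4.9 + 3.9 + 4.6 + 6.2 + 8.6 + 6.8 + 4.8 + 6.7 + 6.0 + 3.1) / 10 = 5.5600
σ̂ = R̄ / d₂ = 5.5600 / 2.534 = 2.1942

2.19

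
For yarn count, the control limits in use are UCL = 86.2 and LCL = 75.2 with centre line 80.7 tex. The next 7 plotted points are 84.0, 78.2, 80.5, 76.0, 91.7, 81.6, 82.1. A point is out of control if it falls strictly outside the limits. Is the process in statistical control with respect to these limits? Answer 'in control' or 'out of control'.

Compare each point to [75.2, 86.2]: sample 5 = 91.7 > UCL.

out of control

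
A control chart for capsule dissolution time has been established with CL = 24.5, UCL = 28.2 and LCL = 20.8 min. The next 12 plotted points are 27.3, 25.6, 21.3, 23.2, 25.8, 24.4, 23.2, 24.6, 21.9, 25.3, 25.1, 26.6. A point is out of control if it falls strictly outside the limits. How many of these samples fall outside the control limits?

All 12 points lie within [20.8, 28.2].

0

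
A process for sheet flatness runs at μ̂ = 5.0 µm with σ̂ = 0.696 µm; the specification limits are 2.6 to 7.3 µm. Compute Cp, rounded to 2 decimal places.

1.13

Cp = (USL − LSL) / (6σ̂) = (7.3 − 2.6) / (6 × 0.696) = 4.7000 / 4.1760 = 1.1255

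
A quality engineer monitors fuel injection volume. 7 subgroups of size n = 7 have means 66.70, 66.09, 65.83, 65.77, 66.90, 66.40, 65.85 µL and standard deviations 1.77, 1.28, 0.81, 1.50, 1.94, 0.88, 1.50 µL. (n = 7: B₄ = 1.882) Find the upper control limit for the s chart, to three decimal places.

2.603

s̄ = (1.77 + 1.28 + 0.81 + 1.50 + 1.94 + 0.88 + 1.50) / 7 = 1.3829
UCL_s = B₄·s̄ = 1.882 × 1.3829 = 2.6025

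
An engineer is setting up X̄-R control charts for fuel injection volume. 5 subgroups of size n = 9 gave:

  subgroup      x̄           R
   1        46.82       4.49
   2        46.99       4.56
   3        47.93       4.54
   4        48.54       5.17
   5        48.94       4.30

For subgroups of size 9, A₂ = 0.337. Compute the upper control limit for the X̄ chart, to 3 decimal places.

49.398

X̄̄ = (46.82 + 46.99 + 47.93 + 48.54 + 48.94) / 5 = 239.2200 / 5 = 47.8440
R̄ = (4.49 + 4.56 + 4.54 + 5.17 + 4.30) / 5 = 23.0600 / 5 = 4.6120
UCL = X̄̄ + A₂·R̄ = 47.8440 + 0.337 × 4.6120 = 49.3982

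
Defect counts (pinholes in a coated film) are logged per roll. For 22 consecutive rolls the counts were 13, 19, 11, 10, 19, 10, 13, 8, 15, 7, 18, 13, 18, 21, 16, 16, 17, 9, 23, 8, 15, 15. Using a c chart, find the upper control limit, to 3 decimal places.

25.607

c̄ = (13 + 19 + 11 + 10 + 19 + 10 + 13 + 8 + 15 + 7 + 18 + 13 + 18 + 21 + 16 + 16 + 17 + 9 + 23 + 8 + 15 + 15) / 22 = 314 / 22 = 14.2727
UCL = c̄ + 3√c̄ = 14.2727 + 3 × √14.2727 = 14.2727 + 3 × 3.7779 = 25.6065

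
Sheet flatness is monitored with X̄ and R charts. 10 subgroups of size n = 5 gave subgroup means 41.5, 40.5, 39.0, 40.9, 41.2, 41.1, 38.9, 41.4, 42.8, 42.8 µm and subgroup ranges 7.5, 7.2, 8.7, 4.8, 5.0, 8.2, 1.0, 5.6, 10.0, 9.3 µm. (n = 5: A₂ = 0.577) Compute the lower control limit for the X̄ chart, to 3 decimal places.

X̄̄ = (41.5 + 40.5 + 39.0 + 40.9 + 41.2 + 41.1 + 38.9 + 41.4 + 42.8 + 42.8) / 10 = 410.1000 / 10 = 41.0100
R̄ = (7.5 + 7.2 + 8.7 + 4.8 + 5.0 + 8.2 + 1.0 + 5.6 + 10.0 + 9.3) / 10 = 67.3000 / 10 = 6.7300
LCL = X̄̄ − A₂·R̄ = 41.0100 − 0.577 × 6.7300 = 37.1268

37.127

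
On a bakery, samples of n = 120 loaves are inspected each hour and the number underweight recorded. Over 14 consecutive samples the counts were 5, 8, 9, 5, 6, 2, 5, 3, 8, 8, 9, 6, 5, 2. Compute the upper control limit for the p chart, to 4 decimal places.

0.1069

p̄ = Σdᵢ / (k·n) = 81 / (14 × 120) = 0.04821
UCL = p̄ + 3·√(p̄(1−p̄)/n) = 0.04821 + 3 × √(0.04821×0.95179/120) = 0.04821 + 3 × 0.01956 = 0.10688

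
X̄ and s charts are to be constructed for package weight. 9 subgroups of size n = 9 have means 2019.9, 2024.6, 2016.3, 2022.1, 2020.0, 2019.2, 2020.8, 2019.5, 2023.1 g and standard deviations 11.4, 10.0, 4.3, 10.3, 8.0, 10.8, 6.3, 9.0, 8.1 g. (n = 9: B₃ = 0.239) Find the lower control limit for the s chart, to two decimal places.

s̄ = (11.4 + 10.0 + 4.3 + 10.3 + 8.0 + 10.8 + 6.3 + 9.0 + 8.1) / 9 = 8.6889
LCL_s = B₃·s̄ = 0.239 × 8.6889 = 2.0766

2.08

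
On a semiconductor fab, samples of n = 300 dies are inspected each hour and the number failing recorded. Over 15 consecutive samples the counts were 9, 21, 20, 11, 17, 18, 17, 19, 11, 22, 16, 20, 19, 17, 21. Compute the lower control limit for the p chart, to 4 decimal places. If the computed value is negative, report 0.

0.0171

p̄ = Σdᵢ / (k·n) = 258 / (15 × 300) = 0.05733
LCL = p̄ − 3·√(p̄(1−p̄)/n) = 0.05733 − 3 × 0.01342 = 0.01707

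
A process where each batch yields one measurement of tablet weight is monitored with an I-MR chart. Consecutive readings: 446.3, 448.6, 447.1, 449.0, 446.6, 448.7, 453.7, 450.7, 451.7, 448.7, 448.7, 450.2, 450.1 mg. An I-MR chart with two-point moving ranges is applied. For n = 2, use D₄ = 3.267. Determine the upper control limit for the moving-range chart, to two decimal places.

Moving ranges: 2.3, 1.5, 1.9, 2.4, 2.1, 5.0, 3.0, 1.0, 3.0, 0.0, 1.5, 0.1; M̄R̄ = 23.8000 / 12 = 1.9833
UCL_MR = D₄·M̄R̄ = 3.267 × 1.9833 = 6.4795

6.48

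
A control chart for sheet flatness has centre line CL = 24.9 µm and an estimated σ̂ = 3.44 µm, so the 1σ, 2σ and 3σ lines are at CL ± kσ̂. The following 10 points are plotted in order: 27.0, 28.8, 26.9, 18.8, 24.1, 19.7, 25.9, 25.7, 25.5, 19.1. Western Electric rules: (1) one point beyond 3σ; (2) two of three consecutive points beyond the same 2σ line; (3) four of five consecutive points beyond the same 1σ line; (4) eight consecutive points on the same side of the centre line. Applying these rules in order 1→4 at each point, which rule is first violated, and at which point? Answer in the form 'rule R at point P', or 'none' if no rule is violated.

Zone of each point (C = within 1σ̂, B = 1σ̂–2σ̂, A = 2σ̂–3σ̂, * = beyond 3σ̂; sign = side of CL): 1:+C, 2:+B, 3:+C, 4:-B, 5:-C, 6:-B, 7:+C, 8:+C, 9:+C, 10:-B
No rule fires across all 10 points.

none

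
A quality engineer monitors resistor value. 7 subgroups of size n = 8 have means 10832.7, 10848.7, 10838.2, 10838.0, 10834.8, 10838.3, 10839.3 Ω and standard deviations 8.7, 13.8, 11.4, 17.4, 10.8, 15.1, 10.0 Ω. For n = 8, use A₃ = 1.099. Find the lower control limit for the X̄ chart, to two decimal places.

X̄̄ = (10832.7 + 10848.7 + 10838.2 + 10838.0 + 10834.8 + 10838.3 + 10839.3) / 7 = 10838.5714
s̄ = (8.7 + 13.8 + 11.4 + 17.4 + 10.8 + 15.1 + 10.0) / 7 = 12.4571
LCL = X̄̄ − A₃·s̄ = 10838.5714 − 1.099 × 12.4571 = 10824.8810

10824.88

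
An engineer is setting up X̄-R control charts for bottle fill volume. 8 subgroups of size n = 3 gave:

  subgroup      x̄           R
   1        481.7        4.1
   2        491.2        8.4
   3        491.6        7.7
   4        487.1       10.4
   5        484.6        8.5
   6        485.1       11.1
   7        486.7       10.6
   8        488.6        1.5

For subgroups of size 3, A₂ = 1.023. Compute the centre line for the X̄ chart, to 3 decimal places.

487.075

X̄̄ = (481.7 + 491.2 + 491.6 + 487.1 + 484.6 + 485.1 + 486.7 + 488.6) / 8 = 3896.6000 / 8 = 487.0750
CL = X̄̄ = 487.0750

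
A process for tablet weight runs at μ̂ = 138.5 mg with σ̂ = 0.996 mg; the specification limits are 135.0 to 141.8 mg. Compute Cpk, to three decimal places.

1.104

Cpu = (USL − μ̂) / (3σ̂) = (141.8 − 138.5) / (3 × 0.996) = 1.1044; Cpl = (μ̂ − LSL) / (3σ̂) = (138.5 − 135.0) / (3 × 0.996) = 1.1714; Cpk = min(Cpu, Cpl) = 1.1044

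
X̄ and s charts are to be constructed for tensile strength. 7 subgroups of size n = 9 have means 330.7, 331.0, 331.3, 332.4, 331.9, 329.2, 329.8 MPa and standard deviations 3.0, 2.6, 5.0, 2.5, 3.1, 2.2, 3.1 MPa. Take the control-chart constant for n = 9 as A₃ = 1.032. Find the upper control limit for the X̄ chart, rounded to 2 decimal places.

X̄̄ = (330.7 + 331.0 + 331.3 + 332.4 + 331.9 + 329.2 + 329.8) / 7 = 330.9000
s̄ = (3.0 + 2.6 + 5.0 + 2.5 + 3.1 + 2.2 + 3.1) / 7 = 3.0714
UCL = X̄̄ + A₃·s̄ = 330.9000 + 1.032 × 3.0714 = 334.0697

334.07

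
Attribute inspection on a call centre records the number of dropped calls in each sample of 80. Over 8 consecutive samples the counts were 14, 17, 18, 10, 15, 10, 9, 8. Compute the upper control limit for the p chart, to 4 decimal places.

0.2801

p̄ = Σdᵢ / (k·n) = 101 / (8 × 80) = 0.15781
UCL = p̄ + 3·√(p̄(1−p̄)/n) = 0.15781 + 3 × √(0.15781×0.84219/80) = 0.15781 + 3 × 0.04076 = 0.28009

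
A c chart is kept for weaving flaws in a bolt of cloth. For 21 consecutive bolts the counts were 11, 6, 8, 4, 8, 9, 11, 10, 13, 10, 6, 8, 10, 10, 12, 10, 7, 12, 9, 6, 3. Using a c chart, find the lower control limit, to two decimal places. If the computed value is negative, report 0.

0.00

c̄ = (11 + 6 + 8 + 4 + 8 + 9 + 11 + 10 + 13 + 10 + 6 + 8 + 10 + 10 + 12 + 10 + 7 + 12 + 9 + 6 + 3) / 21 = 183 / 21 = 8.7143
LCL = c̄ − 3√c̄ = 8.7143 − 3 × 2.9520 = -0.1417 → 0 (cannot be negative)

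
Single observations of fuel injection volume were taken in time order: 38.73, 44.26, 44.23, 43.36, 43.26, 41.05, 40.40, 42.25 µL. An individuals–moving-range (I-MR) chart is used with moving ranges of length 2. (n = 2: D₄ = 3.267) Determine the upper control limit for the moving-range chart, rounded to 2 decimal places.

5.25

Moving ranges: 5.53, 0.03, 0.87, 0.10, 2.21, 0.65, 1.85; M̄R̄ = 11.2400 / 7 = 1.6057
UCL_MR = D₄·M̄R̄ = 3.267 × 1.6057 = 5.2459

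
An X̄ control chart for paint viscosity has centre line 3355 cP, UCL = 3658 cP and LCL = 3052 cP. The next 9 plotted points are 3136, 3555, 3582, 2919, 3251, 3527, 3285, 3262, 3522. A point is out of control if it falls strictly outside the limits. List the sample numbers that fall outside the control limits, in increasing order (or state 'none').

Compare each point to [3052, 3658]: sample 4 = 2919 < LCL.

4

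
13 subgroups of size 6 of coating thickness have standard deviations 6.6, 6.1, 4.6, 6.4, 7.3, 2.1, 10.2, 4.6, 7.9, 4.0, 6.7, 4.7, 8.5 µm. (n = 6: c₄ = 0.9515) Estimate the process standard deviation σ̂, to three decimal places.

s̄ = (6.6 + 6.1 + 4.6 + 6.4 + 7.3 + 2.1 + 10.2 + 4.6 + 7.9 + 4.0 + 6.7 + 4.7 + 8.5) / 13 = 6.1308
σ̂ = s̄ / c₄ = 6.1308 / 0.9515 = 6.4433

6.443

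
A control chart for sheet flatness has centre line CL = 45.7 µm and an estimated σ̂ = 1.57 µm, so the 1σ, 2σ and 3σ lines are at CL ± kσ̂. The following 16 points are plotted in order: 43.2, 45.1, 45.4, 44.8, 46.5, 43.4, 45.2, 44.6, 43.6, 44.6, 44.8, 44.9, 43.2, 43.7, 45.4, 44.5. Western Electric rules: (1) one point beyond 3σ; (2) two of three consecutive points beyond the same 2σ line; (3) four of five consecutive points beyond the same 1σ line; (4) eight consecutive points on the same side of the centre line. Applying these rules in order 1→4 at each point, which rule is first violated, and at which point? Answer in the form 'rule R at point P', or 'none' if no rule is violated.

Zone of each point (C = within 1σ̂, B = 1σ̂–2σ̂, A = 2σ̂–3σ̂, * = beyond 3σ̂; sign = side of CL): 1:-B, 2:-C, 3:-C, 4:-C, 5:+C, 6:-B, 7:-C, 8:-C, 9:-B, 10:-C, 11:-C, 12:-C, 13:-B, 14:-B, 15:-C, 16:-C
Rule 4 (eight consecutive points on the same side of the centre line) is satisfied at point 13.

rule 4 at point 13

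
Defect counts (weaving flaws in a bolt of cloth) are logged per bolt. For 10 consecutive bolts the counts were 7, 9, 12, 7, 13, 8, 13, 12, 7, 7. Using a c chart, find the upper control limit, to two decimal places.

18.75

c̄ = (7 + 9 + 12 + 7 + 13 + 8 + 13 + 12 + 7 + 7) / 10 = 95 / 10 = 9.5000
UCL = c̄ + 3√c̄ = 9.5000 + 3 × √9.5000 = 9.5000 + 3 × 3.0822 = 18.7466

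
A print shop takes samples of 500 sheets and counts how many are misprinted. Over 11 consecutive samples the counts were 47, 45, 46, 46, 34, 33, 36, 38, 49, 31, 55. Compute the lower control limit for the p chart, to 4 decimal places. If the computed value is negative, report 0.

0.0465

p̄ = Σdᵢ / (k·n) = 460 / (11 × 500) = 0.08364
LCL = p̄ − 3·√(p̄(1−p̄)/n) = 0.08364 − 3 × 0.01238 = 0.04649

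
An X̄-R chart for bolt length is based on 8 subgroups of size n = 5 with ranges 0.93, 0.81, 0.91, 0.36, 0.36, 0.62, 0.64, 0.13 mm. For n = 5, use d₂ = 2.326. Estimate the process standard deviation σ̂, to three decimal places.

R̄ = (0.93 + 0.81 + 0.91 + 0.36 + 0.36 + 0.62 + 0.64 + 0.13) / 8 = 0.5950
σ̂ = R̄ / d₂ = 0.5950 / 2.326 = 0.2558

0.256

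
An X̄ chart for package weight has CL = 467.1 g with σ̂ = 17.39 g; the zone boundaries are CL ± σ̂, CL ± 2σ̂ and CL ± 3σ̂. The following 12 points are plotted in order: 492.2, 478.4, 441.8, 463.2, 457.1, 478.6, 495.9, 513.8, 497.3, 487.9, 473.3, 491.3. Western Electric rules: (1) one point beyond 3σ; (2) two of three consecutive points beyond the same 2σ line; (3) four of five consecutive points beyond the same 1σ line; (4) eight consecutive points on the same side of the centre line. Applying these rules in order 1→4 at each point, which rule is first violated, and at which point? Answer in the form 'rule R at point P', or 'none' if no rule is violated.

Zone of each point (C = within 1σ̂, B = 1σ̂–2σ̂, A = 2σ̂–3σ̂, * = beyond 3σ̂; sign = side of CL): 1:+B, 2:+C, 3:-B, 4:-C, 5:-C, 6:+C, 7:+B, 8:+A, 9:+B, 10:+B, 11:+C, 12:+B
Rule 3 (four of five consecutive points beyond the same 1σ limit) is satisfied at point 10.

rule 3 at point 10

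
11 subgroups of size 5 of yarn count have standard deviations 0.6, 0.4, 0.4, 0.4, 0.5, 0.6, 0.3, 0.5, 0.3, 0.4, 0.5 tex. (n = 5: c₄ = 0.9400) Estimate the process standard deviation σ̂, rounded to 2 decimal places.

0.47

s̄ = (0.6 + 0.4 + 0.4 + 0.4 + 0.5 + 0.6 + 0.3 + 0.5 + 0.3 + 0.4 + 0.5) / 11 = 0.4455
σ̂ = s̄ / c₄ = 0.4455 / 0.9400 = 0.4739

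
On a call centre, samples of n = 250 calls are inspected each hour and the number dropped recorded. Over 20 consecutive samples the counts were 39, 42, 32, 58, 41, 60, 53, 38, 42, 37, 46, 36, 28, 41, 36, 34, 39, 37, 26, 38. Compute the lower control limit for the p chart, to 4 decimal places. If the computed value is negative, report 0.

0.0909

p̄ = Σdᵢ / (k·n) = 803 / (20 × 250) = 0.16060
LCL = p̄ − 3·√(p̄(1−p̄)/n) = 0.16060 − 3 × 0.02322 = 0.09094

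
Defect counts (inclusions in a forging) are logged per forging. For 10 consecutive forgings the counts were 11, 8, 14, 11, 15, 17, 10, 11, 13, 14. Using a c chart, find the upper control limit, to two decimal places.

22.96

c̄ = (11 + 8 + 14 + 11 + 15 + 17 + 10 + 11 + 13 + 14) / 10 = 124 / 10 = 12.4000
UCL = c̄ + 3√c̄ = 12.4000 + 3 × √12.4000 = 12.4000 + 3 × 3.5214 = 22.9641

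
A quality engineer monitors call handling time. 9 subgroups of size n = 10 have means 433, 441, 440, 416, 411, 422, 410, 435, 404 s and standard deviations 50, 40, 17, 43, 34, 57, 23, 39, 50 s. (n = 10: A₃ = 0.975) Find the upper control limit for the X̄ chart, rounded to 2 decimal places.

461.80

X̄̄ = (433 + 441 + 440 + 416 + 411 + 422 + 410 + 435 + 404) / 9 = 423.5556
s̄ = (50 + 40 + 17 + 43 + 34 + 57 + 23 + 39 + 50) / 9 = 39.2222
UCL = X̄̄ + A₃·s̄ = 423.5556 + 0.975 × 39.2222 = 461.7972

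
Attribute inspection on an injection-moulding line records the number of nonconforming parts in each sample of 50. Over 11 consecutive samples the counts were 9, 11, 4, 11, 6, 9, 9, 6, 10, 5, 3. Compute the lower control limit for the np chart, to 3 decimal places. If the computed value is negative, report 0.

0.000

p̄ = Σdᵢ / (k·n) = 83 / (11 × 50) = 0.15091
LCL = np̄ − 3·√(np̄(1−p̄)) = 7.5455 − 3 × 2.5312 = -0.0480 → 0 (negative, so LCL = 0)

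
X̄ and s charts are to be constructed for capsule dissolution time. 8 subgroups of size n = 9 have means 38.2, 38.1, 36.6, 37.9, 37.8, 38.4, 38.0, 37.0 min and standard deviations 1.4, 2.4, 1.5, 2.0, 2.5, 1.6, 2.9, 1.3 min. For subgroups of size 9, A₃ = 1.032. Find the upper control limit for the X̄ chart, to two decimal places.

X̄̄ = (38.2 + 38.1 + 36.6 + 37.9 + 37.8 + 38.4 + 38.0 + 37.0) / 8 = 37.7500
s̄ = (1.4 + 2.4 + 1.5 + 2.0 + 2.5 + 1.6 + 2.9 + 1.3) / 8 = 1.9500
UCL = X̄̄ + A₃·s̄ = 37.7500 + 1.032 × 1.9500 = 39.7624

39.76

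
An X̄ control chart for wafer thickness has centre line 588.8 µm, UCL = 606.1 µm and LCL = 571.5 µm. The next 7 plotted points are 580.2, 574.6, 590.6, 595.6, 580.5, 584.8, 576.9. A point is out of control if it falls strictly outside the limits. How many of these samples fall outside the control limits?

All 7 points lie within [571.5, 606.1].

0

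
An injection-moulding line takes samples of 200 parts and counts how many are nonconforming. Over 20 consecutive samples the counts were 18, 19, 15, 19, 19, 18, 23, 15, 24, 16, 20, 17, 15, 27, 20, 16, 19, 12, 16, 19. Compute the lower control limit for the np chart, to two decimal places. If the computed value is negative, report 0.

6.10

p̄ = Σdᵢ / (k·n) = 367 / (20 × 200) = 0.09175
LCL = np̄ − 3·√(np̄(1−p̄)) = 18.3500 − 3 × 4.0824 = 6.1027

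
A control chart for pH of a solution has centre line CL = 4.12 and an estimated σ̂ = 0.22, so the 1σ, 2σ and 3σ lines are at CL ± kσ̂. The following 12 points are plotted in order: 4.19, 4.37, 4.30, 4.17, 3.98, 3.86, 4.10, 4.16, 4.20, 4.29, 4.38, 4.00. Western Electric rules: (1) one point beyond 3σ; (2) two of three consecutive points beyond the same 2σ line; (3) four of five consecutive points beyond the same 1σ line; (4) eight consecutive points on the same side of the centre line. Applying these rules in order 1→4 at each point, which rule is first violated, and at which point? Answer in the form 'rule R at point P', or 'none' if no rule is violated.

Zone of each point (C = within 1σ̂, B = 1σ̂–2σ̂, A = 2σ̂–3σ̂, * = beyond 3σ̂; sign = side of CL): 1:+C, 2:+B, 3:+C, 4:+C, 5:-C, 6:-B, 7:-C, 8:+C, 9:+C, 10:+C, 11:+B, 12:-C
No rule fires across all 12 points.

none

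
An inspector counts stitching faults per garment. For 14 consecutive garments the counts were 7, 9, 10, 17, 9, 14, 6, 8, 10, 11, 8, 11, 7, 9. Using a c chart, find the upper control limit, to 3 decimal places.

c̄ = (7 + 9 + 10 + 17 + 9 + 14 + 6 + 8 + 10 + 11 + 8 + 11 + 7 + 9) / 14 = 136 / 14 = 9.7143
UCL = c̄ + 3√c̄ = 9.7143 + 3 × √9.7143 = 9.7143 + 3 × 3.1168 = 19.0646

19.065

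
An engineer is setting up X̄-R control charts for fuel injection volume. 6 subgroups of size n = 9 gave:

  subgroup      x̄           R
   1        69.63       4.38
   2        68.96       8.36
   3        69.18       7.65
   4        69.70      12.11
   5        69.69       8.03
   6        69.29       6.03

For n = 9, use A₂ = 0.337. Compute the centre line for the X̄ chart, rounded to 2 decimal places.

X̄̄ = (69.63 + 68.96 + 69.18 + 69.70 + 69.69 + 69.29) / 6 = 416.4500 / 6 = 69.4083
CL = X̄̄ = 69.4083

69.41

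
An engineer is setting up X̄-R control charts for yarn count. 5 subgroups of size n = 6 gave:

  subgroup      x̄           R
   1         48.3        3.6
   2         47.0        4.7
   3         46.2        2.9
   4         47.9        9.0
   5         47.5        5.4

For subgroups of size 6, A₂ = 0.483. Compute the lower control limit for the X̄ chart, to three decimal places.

44.907

X̄̄ = (48.3 + 47.0 + 46.2 + 47.9 + 47.5) / 5 = 236.9000 / 5 = 47.3800
R̄ = (3.6 + 4.7 + 2.9 + 9.0 + 5.4) / 5 = 25.6000 / 5 = 5.1200
LCL = X̄̄ − A₂·R̄ = 47.3800 − 0.483 × 5.1200 = 44.9070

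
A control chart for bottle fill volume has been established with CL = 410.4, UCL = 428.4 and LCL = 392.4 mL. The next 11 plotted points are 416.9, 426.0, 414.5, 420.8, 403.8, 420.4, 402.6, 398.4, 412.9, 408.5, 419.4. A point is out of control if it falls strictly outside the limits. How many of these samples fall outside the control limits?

0

All 11 points lie within [392.4, 428.4].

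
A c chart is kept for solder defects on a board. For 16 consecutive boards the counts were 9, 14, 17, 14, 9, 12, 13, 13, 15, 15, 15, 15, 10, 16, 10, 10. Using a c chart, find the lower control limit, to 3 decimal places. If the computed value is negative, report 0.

2.147

c̄ = (9 + 14 + 17 + 14 + 9 + 12 + 13 + 13 + 15 + 15 + 15 + 15 + 10 + 16 + 10 + 10) / 16 = 207 / 16 = 12.9375
LCL = c̄ − 3√c̄ = 12.9375 − 3 × 3.5969 = 2.1469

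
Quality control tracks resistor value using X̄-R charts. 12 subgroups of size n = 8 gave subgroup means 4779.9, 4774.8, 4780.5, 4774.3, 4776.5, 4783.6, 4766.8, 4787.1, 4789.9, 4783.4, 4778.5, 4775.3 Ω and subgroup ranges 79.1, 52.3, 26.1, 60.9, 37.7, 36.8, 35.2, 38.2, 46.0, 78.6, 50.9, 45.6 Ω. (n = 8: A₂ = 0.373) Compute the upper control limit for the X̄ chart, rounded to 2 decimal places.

X̄̄ = (4779.9 + 4774.8 + 4780.5 + 4774.3 + 4776.5 + 4783.6 + 4766.8 + 4787.1 + 4789.9 + 4783.4 + 4778.5 + 4775.3) / 12 = 57350.6000 / 12 = 4779.2167
R̄ = (79.1 + 52.3 + 26.1 + 60.9 + 37.7 + 36.8 + 35.2 + 38.2 + 46.0 + 78.6 + 50.9 + 45.6) / 12 = 587.4000 / 12 = 48.9500
UCL = X̄̄ + A₂·R̄ = 4779.2167 + 0.373 × 48.9500 = 4797.4750

4797.48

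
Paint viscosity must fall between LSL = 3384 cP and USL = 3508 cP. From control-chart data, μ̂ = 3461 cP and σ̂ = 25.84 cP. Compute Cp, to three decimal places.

Cp = (USL − LSL) / (6σ̂) = (3508 − 3384) / (6 × 25.84) = 124.0000 / 155.0400 = 0.7998

0.800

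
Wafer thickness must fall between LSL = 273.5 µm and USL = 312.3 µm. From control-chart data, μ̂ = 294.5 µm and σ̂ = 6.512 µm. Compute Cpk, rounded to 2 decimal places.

0.91

Cpu = (USL − μ̂) / (3σ̂) = (312.3 − 294.5) / (3 × 6.512) = 0.9111; Cpl = (μ̂ − LSL) / (3σ̂) = (294.5 − 273.5) / (3 × 6.512) = 1.0749; Cpk = min(Cpu, Cpl) = 0.9111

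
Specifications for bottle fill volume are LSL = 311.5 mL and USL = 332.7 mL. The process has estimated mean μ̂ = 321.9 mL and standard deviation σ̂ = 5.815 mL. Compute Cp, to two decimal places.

0.61

Cp = (USL − LSL) / (6σ̂) = (332.7 − 311.5) / (6 × 5.815) = 21.2000 / 34.8900 = 0.6076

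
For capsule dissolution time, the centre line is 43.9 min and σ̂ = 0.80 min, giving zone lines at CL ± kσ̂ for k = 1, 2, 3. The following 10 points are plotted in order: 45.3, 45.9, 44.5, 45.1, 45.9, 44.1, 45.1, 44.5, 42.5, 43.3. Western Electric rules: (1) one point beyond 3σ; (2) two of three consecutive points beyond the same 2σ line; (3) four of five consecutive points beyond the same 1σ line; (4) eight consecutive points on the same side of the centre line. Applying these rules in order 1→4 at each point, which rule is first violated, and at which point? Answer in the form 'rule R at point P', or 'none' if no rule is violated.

Zone of each point (C = within 1σ̂, B = 1σ̂–2σ̂, A = 2σ̂–3σ̂, * = beyond 3σ̂; sign = side of CL): 1:+B, 2:+A, 3:+C, 4:+B, 5:+A, 6:+C, 7:+B, 8:+C, 9:-B, 10:-C
Rule 3 (four of five consecutive points beyond the same 1σ limit) is satisfied at point 5.

rule 3 at point 5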